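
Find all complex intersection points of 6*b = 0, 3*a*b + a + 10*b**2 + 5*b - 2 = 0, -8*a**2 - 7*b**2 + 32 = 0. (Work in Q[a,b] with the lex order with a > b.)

Compute a lex Gröbner basis by Buchberger's algorithm.
f_1 = 6*b, LT = b.
f_2 = 3*a*b + a + 10*b**2 + 5*b - 2, LT = a*b.
f_3 = -8*a**2 - 7*b**2 + 32, LT = a**2.

S(f_1,f_2): lcm = a*b. S = -1/3*a - 10/3*b**2 - 5/3*b + 2/3.
  leading term a: no divisor's leading term divides it; move -1/3*a to the remainder.
  leading term b**2: subtract (-5/9*b)·f_1 from -10/3*b**2 - 5/3*b + 2/3 → -5/3*b + 2/3
  leading term b: subtract (-5/18)·f_1 from -5/3*b + 2/3 → 2/3
  leading term 1: no divisor's leading term divides it; move 2/3 to the remainder.
  remainder -1/3*a + 2/3 ≠ 0; add h_4 = -1/3*a + 2/3 to the basis.

The other S-polynomials (S(f_1,f_3), S(f_2,f_3), S(f_1,h_4), S(f_2,h_4), S(f_3,h_4)) all reduce to 0 modulo the current basis, so we have a Gröbner basis.
Inter-reduce: drop elements whose leading term is divisible by another's, tail-reduce, and make monic.
Reduced Gröbner basis: {a - 2, b}.

Elimination: the polynomial b lies in the elimination ideal for b, so b ∈ {0}. For each such b, the remaining basis elements (now univariate) give the rest of the solution.
  b = 0: the earlier basis element becomes a - 2 = 0, giving a = 2 — point (2, 0).
Substituting each solution back into the original system confirms all equations vanish.

{(2, 0)}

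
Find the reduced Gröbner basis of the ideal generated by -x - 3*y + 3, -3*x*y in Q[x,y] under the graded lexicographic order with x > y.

f_1 = -x - 3*y + 3, LT = x.
f_2 = -3*x*y, LT = x*y.

S(f_1,f_2): lcm = x*y. S = 3*y**2 - 3*y.
  leading term y**2: no divisor's leading term divides it; move 3*y**2 to the remainder.
  leading term y: no divisor's leading term divides it; move -3*y to the remainder.
  remainder 3*y**2 - 3*y ≠ 0; add g_3 = 3*y**2 - 3*y to the basis.

S(f_1,g_3): leading monomials are coprime, so the S-polynomial reduces to 0 (Buchberger's first criterion).
S(f_2,g_3): lcm = x*y**2. S = x*y.
  leading term x*y: subtract (-y)·f_1 from x*y → -3*y**2 + 3*y
  leading term y**2: subtract (-1)·g_3 from -3*y**2 + 3*y → 0
  remainder 0.

Every S-polynomial of the final basis reduces to 0, so we have a Gröbner basis.
Inter-reduce: drop elements whose leading term is divisible by another's, tail-reduce, and make monic.

G = {y**2 - y, x + 3*y - 3}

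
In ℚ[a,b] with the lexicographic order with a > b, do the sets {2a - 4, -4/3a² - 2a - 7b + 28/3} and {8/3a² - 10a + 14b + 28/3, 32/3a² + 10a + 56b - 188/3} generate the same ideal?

Two ideals are equal iff their reduced Gröbner bases coincide (the reduced basis is unique for a fixed ordering).
Buchberger on the first generating set:
f_1 = 2a - 4, LT = a.
f_2 = -4/3a² - 2a - 7b + 28/3, LT = a².

S(f_1,f_2): lcm = a². S = -7/2a - 21/4b + 7.
  leading term a: subtract (-7/4)·f_1 from -7/2a - 21/4b + 7 → -21/4b
  leading term b: no divisor's leading term divides it; move -21/4b to the remainder.
  remainder -21/4b ≠ 0; add g_3 = -21/4b to the basis.

The other S-polynomials (S(f_1,g_3), S(f_2,g_3)) all reduce to 0 modulo the current basis, so we have a Gröbner basis.
Inter-reduce: drop elements whose leading term is divisible by another's, tail-reduce, and make monic.
Reduced Gröbner basis: {a - 2, b}.

Buchberger on the second generating set:
h_1 = 8/3a² - 10a + 14b + 28/3, LT = a².
h_2 = 32/3a² + 10a + 56b - 188/3, LT = a².

S(h_1,h_2): lcm = a². S = -75/16a + 75/8.
  leading term a: no divisor's leading term divides it; move -75/16a to the remainder.
  leading term 1: no divisor's leading term divides it; move 75/8 to the remainder.
  remainder -75/16a + 75/8 ≠ 0; add k_3 = -75/16a + 75/8 to the basis.

S(h_1,k_3): lcm = a². S = -7/4a + 21/4b + 7/2.
  leading term a: subtract (28/75)·k_3 from -7/4a + 21/4b + 7/2 → 21/4b
  leading term b: no divisor's leading term divides it; move 21/4b to the remainder.
  remainder 21/4b ≠ 0; add k_4 = 21/4b to the basis.

The other S-polynomials (S(h_2,k_3), S(h_1,k_4), S(h_2,k_4), S(k_3,k_4)) all reduce to 0 modulo the current basis, so we have a Gröbner basis.
Inter-reduce: drop elements whose leading term is divisible by another's, tail-reduce, and make monic.
Reduced Gröbner basis: {a - 2, b}.

These coincide, so the ideals are equal.
The choice of monomial ordering does not affect the verdict — as long as both bases are computed under the same ordering, their equality decides ideal equality.

Yes, the ideals are equal.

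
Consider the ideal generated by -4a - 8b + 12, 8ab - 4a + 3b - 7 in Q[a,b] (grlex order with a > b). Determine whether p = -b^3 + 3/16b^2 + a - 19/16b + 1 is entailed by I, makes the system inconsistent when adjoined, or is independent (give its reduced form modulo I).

First compute the reduced Gröbner basis of I by Buchberger's algorithm.
f_1 = -4a - 8b + 12, LT = a.
f_2 = 8ab - 4a + 3b - 7, LT = ab.

S(f_1,f_2): lcm = ab. S = 2b^2 + 1/2a - 27/8b + 7/8.
  reduce S modulo (f_1, f_2):
  remainder 2b^2 - 35/8b + 19/8 ≠ 0; add h_3 = 2b^2 - 35/8b + 19/8 to the basis.

The other S-polynomials (S(f_1,h_3), S(f_2,h_3)) all reduce to 0 modulo the current basis, so we have a Gröbner basis.
Inter-reduce: drop elements whose leading term is divisible by another's, tail-reduce, and make monic.
Reduced Gröbner basis: {b^2 - 35/16b + 19/16, a + 2b - 3}.
Label its elements g_1 = b^2 - 35/16b + 19/16, g_2 = a + 2b - 3.

Reduce p = -b^3 + 3/16b^2 + a - 19/16b + 1 modulo G:
  leading term b^3: subtract (-b)·g_1 from -b^3 + 3/16b^2 + a - 19/16b + 1 → -2b^2 + a + 1
  leading term b^2: subtract (-2)·g_1 from -2b^2 + a + 1 → a - 35/8b + 27/8
  leading term a: subtract (1)·g_2 from a - 35/8b + 27/8 → -51/8b + 51/8
  leading term b: no divisor's leading term divides it; move -51/8b to the remainder.
  leading term 1: no divisor's leading term divides it; move 51/8 to the remainder.
  normal form = -51/8b + 51/8.
The normal form is nonzero, so p ∉ I. Since p minus its normal form lies in I, I + (p) = I + (r) where r = -51/8b + 51/8; decide whether this ideal is the whole ring.
Run Buchberger on G together with r (pairs among the g_i already reduce to 0 since G is a Gröbner basis):
g_1 = b^2 - 35/16b + 19/16, LT = b^2.
g_2 = a + 2b - 3, LT = a.
r = -51/8b + 51/8, LT = b.

The S-polynomials (S(g_1,g_2), S(g_1,r), S(g_2,r)) all reduce to 0 modulo the current basis, so we have a Gröbner basis.
Inter-reduce: drop elements whose leading term is divisible by another's, tail-reduce, and make monic.
Reduced Gröbner basis: {a - 1, b - 1}.
The reduced Gröbner basis of I + (p) is {a - 1, b - 1} ≠ {1}, a proper ideal, so the enlarged system stays consistent: p is independent of I, with normal form -51/8b + 51/8.

-b^3 + 3/16b^2 + a - 19/16b + 1 is independent of I; its normal form modulo I is -51/8b + 51/8.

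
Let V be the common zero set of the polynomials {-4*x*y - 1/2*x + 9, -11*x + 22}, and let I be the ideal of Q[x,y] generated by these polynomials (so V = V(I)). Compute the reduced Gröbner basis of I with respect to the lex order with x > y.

G = {x - 2, y - 1}

f_1 = -4*x*y - 1/2*x + 9, LT = x*y.
f_2 = -11*x + 22, LT = x.

S(f_1,f_2): lcm = x*y. S = 1/8*x + 2*y - 9/4.
  reduce S modulo (f_1, f_2):
  remainder 2*y - 2 ≠ 0; add g_3 = 2*y - 2 to the basis.

The other S-polynomials (S(f_1,g_3), S(f_2,g_3)) all reduce to 0 modulo the current basis, so we have a Gröbner basis.
Inter-reduce: drop elements whose leading term is divisible by another's, tail-reduce, and make monic.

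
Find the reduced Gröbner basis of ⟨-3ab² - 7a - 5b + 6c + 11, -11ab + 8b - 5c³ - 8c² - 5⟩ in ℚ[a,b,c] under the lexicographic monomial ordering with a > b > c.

The reduced Gröbner basis is the canonical form of the ideal for this ordering.

f_1 = -3ab² - 7a - 5b + 6c + 11, LT = ab².
f_2 = -11ab + 8b - 5c³ - 8c² - 5, LT = ab.

S(f_1,f_2): lcm = ab². S = 7/3a + 8/11b² - 5/11bc³ - 8/11bc² + 40/33b - 2c - 11/3.
  reduce S modulo (f_1, f_2):
  remainder 7/3a + 8/11b² - 5/11bc³ - 8/11bc² + 40/33b - 2c - 11/3 ≠ 0; add g_3 = 7/3a + 8/11b² - 5/11bc³ - 8/11bc² + 40/33b - 2c - 11/3 to the basis.

S(f_1,g_3): lcm = ab². S = 7/3a - 24/77b⁴ + 15/77b³c³ + 24/77b³c² - 40/77b³ + 6/7b²c + 11/7b² + 5/3b - 2c - 11/3.
  reduce S modulo (f_1, f_2, g_3):
  remainder -24/77b⁴ + 15/77b³c³ + 24/77b³c² - 40/77b³ + 6/7b²c + 65/77b² + 5/11bc³ + 8/11bc² + 5/11b ≠ 0; add g_4 = -24/77b⁴ + 15/77b³c³ + 24/77b³c² - 40/77b³ + 6/7b²c + 65/77b² + 5/11bc³ + 8/11bc² + 5/11b to the basis.

S(f_2,g_3): lcm = ab. S = -24/77b³ + 15/77b²c³ + 24/77b²c² - 40/77b² + 6/7bc + 65/77b + 5/11c³ + 8/11c² + 5/11.
  reduce S modulo (f_1, f_2, g_3, g_4):
  remainder -24/77b³ + 15/77b²c³ + 24/77b²c² - 40/77b² + 6/7bc + 65/77b + 5/11c³ + 8/11c² + 5/11 ≠ 0; add g_5 = -24/77b³ + 15/77b²c³ + 24/77b²c² - 40/77b² + 6/7bc + 65/77b + 5/11c³ + 8/11c² + 5/11 to the basis.

The other S-polynomials (S(f_1,g_4), S(f_2,g_4), S(g_3,g_4), S(f_1,g_5), S(f_2,g_5), S(g_3,g_5), S(g_4,g_5)) all reduce to 0 modulo the current basis, so we have a Gröbner basis.
Inter-reduce: drop elements whose leading term is divisible by another's, tail-reduce, and make monic.

G = {a + 24/77b² - 15/77bc³ - 24/77bc² + 40/77b - 6/7c - 11/7, b³ - ⅝b²c³ - b²c² + 5/3b² - 11/4bc - 65/24b - 35/24c³ - 7/3c² - 35/24}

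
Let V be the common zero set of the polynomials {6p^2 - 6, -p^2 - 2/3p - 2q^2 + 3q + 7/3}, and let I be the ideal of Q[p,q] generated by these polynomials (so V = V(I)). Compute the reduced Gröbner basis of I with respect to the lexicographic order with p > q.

G = {p + 3q^2 - 9/2q - 2, q^4 - 3q^3 + 11/12q^2 + 2q + 1/3}

f_1 = 6p^2 - 6, LT = p^2.
f_2 = -p^2 - 2/3p - 2q^2 + 3q + 7/3, LT = p^2.

S(f_1,f_2): lcm = p^2. S = -2/3p - 2q^2 + 3q + 4/3.
  leading term p: no divisor's leading term divides it; move -2/3p to the remainder.
  leading term q^2: no divisor's leading term divides it; move -2q^2 to the remainder.
  leading term q: no divisor's leading term divides it; move 3q to the remainder.
  leading term 1: no divisor's leading term divides it; move 4/3 to the remainder.
  remainder -2/3p - 2q^2 + 3q + 4/3 ≠ 0; add g_3 = -2/3p - 2q^2 + 3q + 4/3 to the basis.

S(f_1,g_3): lcm = p^2. S = -3pq^2 + 9/2pq + 2p - 1.
  leading term pq^2: subtract (9/2q^2)·g_3 from -3pq^2 + 9/2pq + 2p - 1 → 9/2pq + 2p + 9q^4 - 27/2q^3 - 6q^2 - 1
  leading term pq: subtract (-27/4q)·g_3 from 9/2pq + 2p + 9q^4 - 27/2q^3 - 6q^2 - 1 → 2p + 9q^4 - 27q^3 + 57/4q^2 + 9q - 1
  leading term p: subtract (-3)·g_3 from 2p + 9q^4 - 27q^3 + 57/4q^2 + 9q - 1 → 9q^4 - 27q^3 + 33/4q^2 + 18q + 3
  leading term q^4: no divisor's leading term divides it; move 9q^4 to the remainder.
  leading term q^3: no divisor's leading term divides it; move -27q^3 to the remainder.
  leading term q^2: no divisor's leading term divides it; move 33/4q^2 to the remainder.
  leading term q: no divisor's leading term divides it; move 18q to the remainder.
  leading term 1: no divisor's leading term divides it; move 3 to the remainder.
  remainder 9q^4 - 27q^3 + 33/4q^2 + 18q + 3 ≠ 0; add g_4 = 9q^4 - 27q^3 + 33/4q^2 + 18q + 3 to the basis.

The other S-polynomials (S(f_2,g_3), S(f_1,g_4), S(f_2,g_4), S(g_3,g_4)) all reduce to 0 modulo the current basis, so we have a Gröbner basis.
Inter-reduce: drop elements whose leading term is divisible by another's, tail-reduce, and make monic.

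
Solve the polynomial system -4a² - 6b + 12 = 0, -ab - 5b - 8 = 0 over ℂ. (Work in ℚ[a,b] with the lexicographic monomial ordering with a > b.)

Compute a lex Gröbner basis by Buchberger's algorithm.
f_1 = -4a² - 6b + 12, LT = a².
f_2 = -ab - 5b - 8, LT = ab.

S(f_1,f_2): lcm = a²b. S = -5ab - 8a + 3/2b² - 3b.
  leading term ab: subtract (5)·f_2 from -5ab - 8a + 3/2b² - 3b → -8a + 3/2b² + 22b + 40
  leading term a: no divisor's leading term divides it; move -8a to the remainder.
  leading term b²: no divisor's leading term divides it; move 3/2b² to the remainder.
  leading term b: no divisor's leading term divides it; move 22b to the remainder.
  leading term 1: no divisor's leading term divides it; move 40 to the remainder.
  remainder -8a + 3/2b² + 22b + 40 ≠ 0; add h_3 = -8a + 3/2b² + 22b + 40 to the basis.

S(f_2,h_3): lcm = ab. S = 3/16b³ + 11/4b² + 10b + 8.
  leading term b³: no divisor's leading term divides it; move 3/16b³ to the remainder.
  leading term b²: no divisor's leading term divides it; move 11/4b² to the remainder.
  leading term b: no divisor's leading term divides it; move 10b to the remainder.
  leading term 1: no divisor's leading term divides it; move 8 to the remainder.
  remainder 3/16b³ + 11/4b² + 10b + 8 ≠ 0; add h_4 = 3/16b³ + 11/4b² + 10b + 8 to the basis.

The other S-polynomials (S(f_1,h_3), S(f_1,h_4), S(f_2,h_4), S(h_3,h_4)) all reduce to 0 modulo the current basis, so we have a Gröbner basis.
Inter-reduce: drop elements whose leading term is divisible by another's, tail-reduce, and make monic.
Reduced Gröbner basis: {a - 3/16b² - 11/4b - 5, b³ + 44/3b² + 160/3b + 128/3}.

A lex Gröbner basis eliminates variables successively. Here b³ + 44/3b² + 160/3b + 128/3 depends only on b, with roots {-4, -16/3 - 4*sqrt(10)/3, -16/3 + 4*sqrt(10)/3}; lifting each root through the earlier basis elements recovers the full solutions.
  b = -4: the earlier basis element becomes a + 3 = 0, giving a = -3 — point (-3, -4).
  b = -16/3 - 4*sqrt(10)/3: the earlier basis element becomes a + 1 + sqrt(10) = 0, giving a = -sqrt(10) - 1 — point (-sqrt(10) - 1, -16/3 - 4*sqrt(10)/3).
  b = -16/3 + 4*sqrt(10)/3: the earlier basis element becomes a - sqrt(10) + 1 = 0, giving a = -1 + sqrt(10) — point (-1 + sqrt(10), -16/3 + 4*sqrt(10)/3).
This is the nonlinear analogue of row-reducing a linear system.

{(-3, -4), (-sqrt(10) - 1, -16/3 - 4*sqrt(10)/3), (-1 + sqrt(10), -16/3 + 4*sqrt(10)/3)}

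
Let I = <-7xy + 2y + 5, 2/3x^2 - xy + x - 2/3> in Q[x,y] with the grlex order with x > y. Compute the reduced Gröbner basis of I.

f_1 = -7xy + 2y + 5, LT = xy.
f_2 = 2/3x^2 - xy + x - 2/3, LT = x^2.

S(f_1,f_2): lcm = x^2y. S = 3/2xy^2 - 25/14xy - 5/7x + y.
  leading term xy^2: subtract (-3/14y)·f_1 from 3/2xy^2 - 25/14xy - 5/7x + y → -25/14xy + 3/7y^2 - 5/7x + 29/14y
  leading term xy: subtract (25/98)·f_1 from -25/14xy + 3/7y^2 - 5/7x + 29/14y → 3/7y^2 - 5/7x + 153/98y - 125/98
  leading term y^2: no divisor's leading term divides it; move 3/7y^2 to the remainder.
  leading term x: no divisor's leading term divides it; move -5/7x to the remainder.
  leading term y: no divisor's leading term divides it; move 153/98y to the remainder.
  leading term 1: no divisor's leading term divides it; move -125/98 to the remainder.
  remainder 3/7y^2 - 5/7x + 153/98y - 125/98 ≠ 0; add g_3 = 3/7y^2 - 5/7x + 153/98y - 125/98 to the basis.

S(f_1,g_3): lcm = xy^2. S = 5/3x^2 - 51/14xy - 2/7y^2 + 125/42x - 5/7y.
  leading term x^2: subtract (5/2)·f_2 from 5/3x^2 - 51/14xy - 2/7y^2 + 125/42x - 5/7y → -8/7xy - 2/7y^2 + 10/21x - 5/7y + 5/3
  leading term xy: subtract (8/49)·f_1 from -8/7xy - 2/7y^2 + 10/21x - 5/7y + 5/3 → -2/7y^2 + 10/21x - 51/49y + 125/147
  leading term y^2: subtract (-2/3)·g_3 from -2/7y^2 + 10/21x - 51/49y + 125/147 → 0
  remainder 0.

S(f_2,g_3): leading monomials are coprime, so the S-polynomial reduces to 0 (Buchberger's first criterion).
Every S-polynomial of the final basis reduces to 0, so we have a Gröbner basis.

G = {x^2 + 3/2x - 3/7y - 29/14, xy - 2/7y - 5/7, y^2 - 5/3x + 51/14y - 125/42}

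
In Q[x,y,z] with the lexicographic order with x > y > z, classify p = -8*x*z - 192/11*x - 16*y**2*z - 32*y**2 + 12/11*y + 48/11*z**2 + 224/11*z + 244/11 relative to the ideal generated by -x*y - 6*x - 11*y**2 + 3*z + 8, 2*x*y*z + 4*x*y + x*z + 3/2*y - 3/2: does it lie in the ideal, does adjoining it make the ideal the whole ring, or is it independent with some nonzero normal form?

First compute the reduced Gröbner basis of I by Buchberger's algorithm.
f_1 = -x*y - 6*x - 11*y**2 + 3*z + 8, LT = x*y.
f_2 = 2*x*y*z + 4*x*y + x*z + 3/2*y - 3/2, LT = x*y*z.

S(f_1,f_2): lcm = x*y*z. S = -2*x*y + 11/2*x*z + 11*y**2*z - 3/4*y - 3*z**2 - 8*z + 3/4.
  reduce S modulo (f_1, f_2):
  remainder 11/2*x*z + 12*x + 11*y**2*z + 22*y**2 - 3/4*y - 3*z**2 - 14*z - 61/4 ≠ 0; add h_3 = 11/2*x*z + 12*x + 11*y**2*z + 22*y**2 - 3/4*y - 3*z**2 - 14*z - 61/4 to the basis.

S(f_1,h_3): lcm = x*y*z. S = -24/11*x*y + 6*x*z - 2*y**3*z - 4*y**3 + 11*y**2*z + 3/22*y**2 + 6/11*y*z**2 + 28/11*y*z + 61/22*y - 3*z**2 - 8*z.
  reduce S modulo (f_1, f_2, h_3):
  remainder -2*y**3*z - 4*y**3 - y**2*z + 3/22*y**2 + 6/11*y*z**2 + 28/11*y*z + 79/22*y + 3/11*z**2 + 8/11*z - 9/11 ≠ 0; add h_4 = -2*y**3*z - 4*y**3 - y**2*z + 3/22*y**2 + 6/11*y*z**2 + 28/11*y*z + 79/22*y + 3/11*z**2 + 8/11*z - 9/11 to the basis.

The other S-polynomials (S(f_2,h_3), S(f_1,h_4), S(f_2,h_4), S(h_3,h_4)) all reduce to 0 modulo the current basis, so we have a Gröbner basis.
Inter-reduce: drop elements whose leading term is divisible by another's, tail-reduce, and make monic.
Reduced Gröbner basis: {x*y + 6*x + 11*y**2 - 3*z - 8, x*z + 24/11*x + 2*y**2*z + 4*y**2 - 3/22*y - 6/11*z**2 - 28/11*z - 61/22, y**3*z + 2*y**3 + 1/2*y**2*z - 3/44*y**2 - 3/11*y*z**2 - 14/11*y*z - 79/44*y - 3/22*z**2 - 4/11*z + 9/22}.
Label its elements g_1 = x*y + 6*x + 11*y**2 - 3*z - 8, g_2 = x*z + 24/11*x + 2*y**2*z + 4*y**2 - 3/22*y - 6/11*z**2 - 28/11*z - 61/22, g_3 = y**3*z + 2*y**3 + 1/2*y**2*z - 3/44*y**2 - 3/11*y*z**2 - 14/11*y*z - 79/44*y - 3/22*z**2 - 4/11*z + 9/22.

Reduce p = -8*x*z - 192/11*x - 16*y**2*z - 32*y**2 + 12/11*y + 48/11*z**2 + 224/11*z + 244/11 modulo G:
  leading term x*z: subtract (-8)·g_2 from -8*x*z - 192/11*x - 16*y**2*z - 32*y**2 + 12/11*y + 48/11*z**2 + 224/11*z + 244/11 → 0
  normal form = 0.
Since the normal form is 0, p ∈ I.

-8*x*z - 192/11*x - 16*y**2*z - 32*y**2 + 12/11*y + 48/11*z**2 + 224/11*z + 244/11 lies in I (it reduces to 0).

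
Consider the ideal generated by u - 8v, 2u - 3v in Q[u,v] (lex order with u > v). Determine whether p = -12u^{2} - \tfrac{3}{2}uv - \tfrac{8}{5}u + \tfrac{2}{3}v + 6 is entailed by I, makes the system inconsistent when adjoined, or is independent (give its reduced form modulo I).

Adjoining -12u^{2} - \tfrac{3}{2}uv - \tfrac{8}{5}u + \tfrac{2}{3}v + 6 makes the ideal the whole ring: the system is inconsistent.

First compute the reduced Gröbner basis of I by Buchberger's algorithm.
f_1 = u - 8v, LT = u.
f_2 = 2u - 3v, LT = u.

S(f_1,f_2): lcm = u. S = -\tfrac{13}{2}v.
  leading term v: no divisor's leading term divides it; move -\tfrac{13}{2}v to the remainder.
  remainder -\tfrac{13}{2}v ≠ 0; add h_3 = -\tfrac{13}{2}v to the basis.

The other S-polynomials (S(f_1,h_3), S(f_2,h_3)) all reduce to 0 modulo the current basis, so we have a Gröbner basis.
Inter-reduce: drop elements whose leading term is divisible by another's, tail-reduce, and make monic.
Reduced Gröbner basis: {u, v}.
Label its elements g_1 = u, g_2 = v.

Reduce p = -12u^{2} - \tfrac{3}{2}uv - \tfrac{8}{5}u + \tfrac{2}{3}v + 6 modulo G:
  leading term u^{2}: subtract (-12u)·g_1 from -12u^{2} - \tfrac{3}{2}uv - \tfrac{8}{5}u + \tfrac{2}{3}v + 6 → -\tfrac{3}{2}uv - \tfrac{8}{5}u + \tfrac{2}{3}v + 6
  leading term uv: subtract (-\tfrac{3}{2}v)·g_1 from -\tfrac{3}{2}uv - \tfrac{8}{5}u + \tfrac{2}{3}v + 6 → -\tfrac{8}{5}u + \tfrac{2}{3}v + 6
  leading term u: subtract (-\tfrac{8}{5})·g_1 from -\tfrac{8}{5}u + \tfrac{2}{3}v + 6 → \tfrac{2}{3}v + 6
  leading term v: subtract (\tfrac{2}{3})·g_2 from \tfrac{2}{3}v + 6 → 6
  leading term 1: no divisor's leading term divides it; move 6 to the remainder.
  normal form = 6.
The normal form is nonzero, so p ∉ I. Since p minus its normal form lies in I, I + (p) = I + (r) where r = 6; decide whether this ideal is the whole ring.
Here r = 6 is a nonzero constant, hence a unit: 1 ∈ I + (p), the Gröbner basis of I + (p) is {1}, and the enlarged system has no common solution — adjoining p is inconsistent.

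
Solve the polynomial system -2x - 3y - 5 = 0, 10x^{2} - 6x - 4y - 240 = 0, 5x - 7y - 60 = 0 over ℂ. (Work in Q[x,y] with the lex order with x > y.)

{(5, -5)}

Compute a lex Gröbner basis by Buchberger's algorithm.
f_1 = -2x - 3y - 5, LT = x.
f_2 = 10x^{2} - 6x - 4y - 240, LT = x^{2}.
f_3 = 5x - 7y - 60, LT = x.

S(f_1,f_2): lcm = x^{2}. S = \tfrac{3}{2}xy + \tfrac{31}{10}x + \tfrac{2}{5}y + 24.
  leading term xy: subtract (-\tfrac{3}{4}y)·f_1 from \tfrac{3}{2}xy + \tfrac{31}{10}x + \tfrac{2}{5}y + 24 → \tfrac{31}{10}x - \tfrac{9}{4}y^{2} - \tfrac{67}{20}y + 24
  leading term x: subtract (-\tfrac{31}{20})·f_1 from \tfrac{31}{10}x - \tfrac{9}{4}y^{2} - \tfrac{67}{20}y + 24 → -\tfrac{9}{4}y^{2} - 8y + \tfrac{65}{4}
  leading term y^{2}: no divisor's leading term divides it; move -\tfrac{9}{4}y^{2} to the remainder.
  leading term y: no divisor's leading term divides it; move -8y to the remainder.
  leading term 1: no divisor's leading term divides it; move \tfrac{65}{4} to the remainder.
  remainder -\tfrac{9}{4}y^{2} - 8y + \tfrac{65}{4} ≠ 0; add h_4 = -\tfrac{9}{4}y^{2} - 8y + \tfrac{65}{4} to the basis.

S(f_1,f_3): lcm = x. S = \tfrac{29}{10}y + \tfrac{29}{2}.
  leading term y: no divisor's leading term divides it; move \tfrac{29}{10}y to the remainder.
  leading term 1: no divisor's leading term divides it; move \tfrac{29}{2} to the remainder.
  remainder \tfrac{29}{10}y + \tfrac{29}{2} ≠ 0; add h_5 = \tfrac{29}{10}y + \tfrac{29}{2} to the basis.

The other S-polynomials (S(f_2,f_3), S(f_1,h_4), S(f_2,h_4), S(f_3,h_4), S(f_1,h_5), S(f_2,h_5), S(f_3,h_5), S(h_4,h_5)) all reduce to 0 modulo the current basis, so we have a Gröbner basis.
Inter-reduce: drop elements whose leading term is divisible by another's, tail-reduce, and make monic.
Reduced Gröbner basis: {x - 5, y + 5}.

A lex Gröbner basis eliminates variables successively. Here y + 5 depends only on y, with roots {-5}; lifting each root through the earlier basis elements recovers the full solutions.
  y = -5: the earlier basis element becomes x - 5 = 0, giving x = 5 — point (5, -5).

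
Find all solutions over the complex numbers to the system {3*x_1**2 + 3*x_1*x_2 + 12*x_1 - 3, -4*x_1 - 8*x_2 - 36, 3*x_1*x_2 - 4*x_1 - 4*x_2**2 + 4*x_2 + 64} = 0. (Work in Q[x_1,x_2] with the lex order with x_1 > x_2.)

{(-1, -4)}

Compute a lex Gröbner basis by Buchberger's algorithm.
f_1 = 3*x_1**2 + 3*x_1*x_2 + 12*x_1 - 3, LT = x_1**2.
f_2 = -4*x_1 - 8*x_2 - 36, LT = x_1.
f_3 = 3*x_1*x_2 - 4*x_1 - 4*x_2**2 + 4*x_2 + 64, LT = x_1*x_2.

S(f_1,f_2): lcm = x_1**2. S = -x_1*x_2 - 5*x_1 - 1.
  leading term x_1*x_2: subtract (1/4*x_2)·f_2 from -x_1*x_2 - 5*x_1 - 1 → -5*x_1 + 2*x_2**2 + 9*x_2 - 1
  leading term x_1: subtract (5/4)·f_2 from -5*x_1 + 2*x_2**2 + 9*x_2 - 1 → 2*x_2**2 + 19*x_2 + 44
  leading term x_2**2: no divisor's leading term divides it; move 2*x_2**2 to the remainder.
  leading term x_2: no divisor's leading term divides it; move 19*x_2 to the remainder.
  leading term 1: no divisor's leading term divides it; move 44 to the remainder.
  remainder 2*x_2**2 + 19*x_2 + 44 ≠ 0; add h_4 = 2*x_2**2 + 19*x_2 + 44 to the basis.

S(f_1,f_3): lcm = x_1**2*x_2. S = 4/3*x_1**2 + 7/3*x_1*x_2**2 + 8/3*x_1*x_2 - 64/3*x_1 - x_2.
  leading term x_1**2: subtract (4/9)·f_1 from 4/3*x_1**2 + 7/3*x_1*x_2**2 + 8/3*x_1*x_2 - 64/3*x_1 - x_2 → 7/3*x_1*x_2**2 + 4/3*x_1*x_2 - 80/3*x_1 - x_2 + 4/3
  leading term x_1*x_2**2: subtract (-7/12*x_2**2)·f_2 from 7/3*x_1*x_2**2 + 4/3*x_1*x_2 - 80/3*x_1 - x_2 + 4/3 → 4/3*x_1*x_2 - 80/3*x_1 - 14/3*x_2**3 - 21*x_2**2 - x_2 + 4/3
  leading term x_1*x_2: subtract (-1/3*x_2)·f_2 from 4/3*x_1*x_2 - 80/3*x_1 - 14/3*x_2**3 - 21*x_2**2 - x_2 + 4/3 → -80/3*x_1 - 14/3*x_2**3 - 71/3*x_2**2 - 13*x_2 + 4/3
  leading term x_1: subtract (20/3)·f_2 from -80/3*x_1 - 14/3*x_2**3 - 71/3*x_2**2 - 13*x_2 + 4/3 → -14/3*x_2**3 - 71/3*x_2**2 + 121/3*x_2 + 724/3
  leading term x_2**3: subtract (-7/3*x_2)·h_4 from -14/3*x_2**3 - 71/3*x_2**2 + 121/3*x_2 + 724/3 → 62/3*x_2**2 + 143*x_2 + 724/3
  leading term x_2**2: subtract (31/3)·h_4 from 62/3*x_2**2 + 143*x_2 + 724/3 → -160/3*x_2 - 640/3
  leading term x_2: no divisor's leading term divides it; move -160/3*x_2 to the remainder.
  leading term 1: no divisor's leading term divides it; move -640/3 to the remainder.
  remainder -160/3*x_2 - 640/3 ≠ 0; add h_5 = -160/3*x_2 - 640/3 to the basis.

S(f_2,f_3): lcm = x_1*x_2. S = 4/3*x_1 + 10/3*x_2**2 + 23/3*x_2 - 64/3.
  leading term x_1: subtract (-1/3)·f_2 from 4/3*x_1 + 10/3*x_2**2 + 23/3*x_2 - 64/3 → 10/3*x_2**2 + 5*x_2 - 100/3
  leading term x_2**2: subtract (5/3)·h_4 from 10/3*x_2**2 + 5*x_2 - 100/3 → -80/3*x_2 - 320/3
  leading term x_2: subtract (1/2)·h_5 from -80/3*x_2 - 320/3 → 0
  remainder 0.

S(f_1,h_4): leading monomials are coprime, so the S-polynomial reduces to 0 (Buchberger's first criterion).
S(f_2,h_4): leading monomials are coprime, so the S-polynomial reduces to 0 (Buchberger's first criterion).
S(f_3,h_4): lcm = x_1*x_2**2. S = -65/6*x_1*x_2 - 22*x_1 - 4/3*x_2**3 + 4/3*x_2**2 + 64/3*x_2.
  leading term x_1*x_2: subtract (65/24*x_2)·f_2 from -65/6*x_1*x_2 - 22*x_1 - 4/3*x_2**3 + 4/3*x_2**2 + 64/3*x_2 → -22*x_1 - 4/3*x_2**3 + 23*x_2**2 + 713/6*x_2
  leading term x_1: subtract (11/2)·f_2 from -22*x_1 - 4/3*x_2**3 + 23*x_2**2 + 713/6*x_2 → -4/3*x_2**3 + 23*x_2**2 + 977/6*x_2 + 198
  leading term x_2**3: subtract (-2/3*x_2)·h_4 from -4/3*x_2**3 + 23*x_2**2 + 977/6*x_2 + 198 → 107/3*x_2**2 + 1153/6*x_2 + 198
  leading term x_2**2: subtract (107/6)·h_4 from 107/3*x_2**2 + 1153/6*x_2 + 198 → -440/3*x_2 - 1760/3
  leading term x_2: subtract (11/4)·h_5 from -440/3*x_2 - 1760/3 → 0
  remainder 0.

S(f_1,h_5): leading monomials are coprime, so the S-polynomial reduces to 0 (Buchberger's first criterion).
S(f_2,h_5): leading monomials are coprime, so the S-polynomial reduces to 0 (Buchberger's first criterion).
S(f_3,h_5): lcm = x_1*x_2. S = -16/3*x_1 - 4/3*x_2**2 + 4/3*x_2 + 64/3.
  leading term x_1: subtract (4/3)·f_2 from -16/3*x_1 - 4/3*x_2**2 + 4/3*x_2 + 64/3 → -4/3*x_2**2 + 12*x_2 + 208/3
  leading term x_2**2: subtract (-2/3)·h_4 from -4/3*x_2**2 + 12*x_2 + 208/3 → 74/3*x_2 + 296/3
  leading term x_2: subtract (-37/80)·h_5 from 74/3*x_2 + 296/3 → 0
  remainder 0.

S(h_4,h_5): lcm = x_2**2. S = 11/2*x_2 + 22.
  leading term x_2: subtract (-33/320)·h_5 from 11/2*x_2 + 22 → 0
  remainder 0.

Every S-polynomial of the final basis reduces to 0, so we have a Gröbner basis.
Inter-reduce: drop elements whose leading term is divisible by another's, tail-reduce, and make monic.
Reduced Gröbner basis: {x_1 + 1, x_2 + 4}.

Since the basis is lex-ordered, x_2 + 4 is univariate in x_2. Its roots are {-4}. Back-substituting each root into the other basis elements fixes the other coordinates.
  x_2 = -4: the earlier basis element becomes x_1 + 1 = 0, giving x_1 = -1 — point (-1, -4).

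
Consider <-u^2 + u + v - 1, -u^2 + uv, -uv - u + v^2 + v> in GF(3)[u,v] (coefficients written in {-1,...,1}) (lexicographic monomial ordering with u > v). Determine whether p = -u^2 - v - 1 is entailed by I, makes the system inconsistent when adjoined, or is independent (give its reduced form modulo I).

First compute the reduced Gröbner basis of I by Buchberger's algorithm.
f_1 = -u^2 + u + v - 1, LT = u^2.
f_2 = -u^2 + uv, LT = u^2.
f_3 = -uv - u + v^2 + v, LT = uv.

S(f_1,f_2): lcm = u^2. S = uv - u - v + 1.
  leading term uv: subtract (-1)·f_3 from uv - u - v + 1 → u + v^2 + 1
  leading term u: no divisor's leading term divides it; move u to the remainder.
  leading term v^2: no divisor's leading term divides it; move v^2 to the remainder.
  leading term 1: no divisor's leading term divides it; move 1 to the remainder.
  remainder u + v^2 + 1 ≠ 0; add h_4 = u + v^2 + 1 to the basis.

S(f_1,f_3): lcm = u^2v. S = -u^2 + uv^2 - v^2 + v.
  leading term u^2: subtract (1)·f_1 from -u^2 + uv^2 - v^2 + v → uv^2 - u - v^2 + 1
  leading term uv^2: subtract (-v)·f_3 from uv^2 - u - v^2 + 1 → -uv - u + v^3 + 1
  leading term uv: subtract (1)·f_3 from -uv - u + v^3 + 1 → v^3 - v^2 - v + 1
  leading term v^3: no divisor's leading term divides it; move v^3 to the remainder.
  leading term v^2: no divisor's leading term divides it; move -v^2 to the remainder.
  leading term v: no divisor's leading term divides it; move -v to the remainder.
  leading term 1: no divisor's leading term divides it; move 1 to the remainder.
  remainder v^3 - v^2 - v + 1 ≠ 0; add h_5 = v^3 - v^2 - v + 1 to the basis.

S(f_1,h_4): lcm = u^2. S = -uv^2 + u - v + 1.
  leading term uv^2: subtract (v)·f_3 from -uv^2 + u - v + 1 → uv + u - v^3 - v^2 - v + 1
  leading term uv: subtract (-1)·f_3 from uv + u - v^3 - v^2 - v + 1 → -v^3 + 1
  leading term v^3: subtract (-1)·h_5 from -v^3 + 1 → -v^2 - v - 1
  leading term v^2: no divisor's leading term divides it; move -v^2 to the remainder.
  leading term v: no divisor's leading term divides it; move -v to the remainder.
  leading term 1: no divisor's leading term divides it; move -1 to the remainder.
  remainder -v^2 - v - 1 ≠ 0; add h_6 = -v^2 - v - 1 to the basis.

The other S-polynomials (S(f_2,f_3), S(f_2,h_4), S(f_3,h_4), S(f_1,h_5), S(f_2,h_5), S(f_3,h_5), S(h_4,h_5), S(f_1,h_6), S(f_2,h_6), S(f_3,h_6), S(h_4,h_6), S(h_5,h_6)) all reduce to 0 modulo the current basis, so we have a Gröbner basis.
Inter-reduce: drop elements whose leading term is divisible by another's, tail-reduce, and make monic.
Reduced Gröbner basis: {u - v, v^2 + v + 1}.
Label its elements g_1 = u - v, g_2 = v^2 + v + 1.

Reduce p = -u^2 - v - 1 modulo G:
  leading term u^2: subtract (-u)·g_1 from -u^2 - v - 1 → -uv - v - 1
  leading term uv: subtract (-v)·g_1 from -uv - v - 1 → -v^2 - v - 1
  leading term v^2: subtract (-1)·g_2 from -v^2 - v - 1 → 0
  normal form = 0.
Since the normal form is 0, p ∈ I.

-u^2 - v - 1 lies in I (it reduces to 0).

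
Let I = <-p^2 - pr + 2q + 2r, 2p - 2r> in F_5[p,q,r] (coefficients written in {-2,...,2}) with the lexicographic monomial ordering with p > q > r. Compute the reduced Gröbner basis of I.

f_1 = -p^2 - pr + 2q + 2r, LT = p^2.
f_2 = 2p - 2r, LT = p.

S(f_1,f_2): lcm = p^2. S = 2pr - 2q - 2r.
  leading term pr: subtract (r)·f_2 from 2pr - 2q - 2r → -2q + 2r^2 - 2r
  leading term q: no divisor's leading term divides it; move -2q to the remainder.
  leading term r^2: no divisor's leading term divides it; move 2r^2 to the remainder.
  leading term r: no divisor's leading term divides it; move -2r to the remainder.
  remainder -2q + 2r^2 - 2r ≠ 0; add g_3 = -2q + 2r^2 - 2r to the basis.

The other S-polynomials (S(f_1,g_3), S(f_2,g_3)) all reduce to 0 modulo the current basis, so we have a Gröbner basis.
Inter-reduce: drop elements whose leading term is divisible by another's, tail-reduce, and make monic.

G = {p - r, q - r^2 + r}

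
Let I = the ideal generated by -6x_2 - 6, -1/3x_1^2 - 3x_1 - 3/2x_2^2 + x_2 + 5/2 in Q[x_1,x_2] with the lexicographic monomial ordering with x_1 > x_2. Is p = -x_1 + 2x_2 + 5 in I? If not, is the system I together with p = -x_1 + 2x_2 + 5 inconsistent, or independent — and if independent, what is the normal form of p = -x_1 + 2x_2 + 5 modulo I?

First compute the reduced Gröbner basis of I by Buchberger's algorithm.
f_1 = -6x_2 - 6, LT = x_2.
f_2 = -1/3x_1^2 - 3x_1 - 3/2x_2^2 + x_2 + 5/2, LT = x_1^2.

S(f_1,f_2): leading monomials are coprime, so the S-polynomial reduces to 0 (Buchberger's first criterion).
Every S-polynomial of the final basis reduces to 0, so we have a Gröbner basis.
Inter-reduce: drop elements whose leading term is divisible by another's, tail-reduce, and make monic.
Reduced Gröbner basis: {x_1^2 + 9x_1, x_2 + 1}.
Label its elements g_1 = x_1^2 + 9x_1, g_2 = x_2 + 1.

Reduce p = -x_1 + 2x_2 + 5 modulo G:
  leading term x_1: no divisor's leading term divides it; move -x_1 to the remainder.
  leading term x_2: subtract (2)·g_2 from 2x_2 + 5 → 3
  leading term 1: no divisor's leading term divides it; move 3 to the remainder.
  normal form = -x_1 + 3.
The normal form is nonzero, so p ∉ I. Since p minus its normal form lies in I, I + (p) = I + (r) where r = -x_1 + 3; decide whether this ideal is the whole ring.
Run Buchberger on G together with r (pairs among the g_i already reduce to 0 since G is a Gröbner basis):
g_1 = x_1^2 + 9x_1, LT = x_1^2.
g_2 = x_2 + 1, LT = x_2.
r = -x_1 + 3, LT = x_1.

S(g_1,g_2): leading monomials are coprime, so the S-polynomial reduces to 0 (Buchberger's first criterion).
S(g_1,r): lcm = x_1^2. S = 12x_1.
  leading term x_1: subtract (-12)·r from 12x_1 → 36
  leading term 1: no divisor's leading term divides it; move 36 to the remainder.
  remainder 36 ≠ 0; add m_4 = 36 to the basis.

S(g_2,r): leading monomials are coprime, so the S-polynomial reduces to 0 (Buchberger's first criterion).
S(g_1,m_4): leading monomials are coprime, so the S-polynomial reduces to 0 (Buchberger's first criterion).
S(g_2,m_4): leading monomials are coprime, so the S-polynomial reduces to 0 (Buchberger's first criterion).
S(r,m_4): leading monomials are coprime, so the S-polynomial reduces to 0 (Buchberger's first criterion).
Every S-polynomial of the final basis reduces to 0, so we have a Gröbner basis.
Inter-reduce: drop elements whose leading term is divisible by another's, tail-reduce, and make monic.
Reduced Gröbner basis: {1}.
The reduced Gröbner basis of I + (p) is {1}: the ideal is the whole ring, so the enlarged system has no common solution — adjoining p is inconsistent.

Adjoining -x_1 + 2x_2 + 5 makes the ideal the whole ring: the system is inconsistent.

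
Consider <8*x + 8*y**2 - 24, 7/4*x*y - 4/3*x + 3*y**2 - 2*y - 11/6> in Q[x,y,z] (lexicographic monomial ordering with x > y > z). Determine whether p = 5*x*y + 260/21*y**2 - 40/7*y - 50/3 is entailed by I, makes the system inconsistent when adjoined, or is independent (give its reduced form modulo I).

5*x*y + 260/21*y**2 - 40/7*y - 50/3 lies in I (it reduces to 0).

First compute the reduced Gröbner basis of I by Buchberger's algorithm.
f_1 = 8*x + 8*y**2 - 24, LT = x.
f_2 = 7/4*x*y - 4/3*x + 3*y**2 - 2*y - 11/6, LT = x*y.

S(f_1,f_2): lcm = x*y. S = 16/21*x + y**3 - 12/7*y**2 - 13/7*y + 22/21.
  leading term x: subtract (2/21)·f_1 from 16/21*x + y**3 - 12/7*y**2 - 13/7*y + 22/21 → y**3 - 52/21*y**2 - 13/7*y + 10/3
  leading term y**3: no divisor's leading term divides it; move y**3 to the remainder.
  leading term y**2: no divisor's leading term divides it; move -52/21*y**2 to the remainder.
  leading term y: no divisor's leading term divides it; move -13/7*y to the remainder.
  leading term 1: no divisor's leading term divides it; move 10/3 to the remainder.
  remainder y**3 - 52/21*y**2 - 13/7*y + 10/3 ≠ 0; add h_3 = y**3 - 52/21*y**2 - 13/7*y + 10/3 to the basis.

The other S-polynomials (S(f_1,h_3), S(f_2,h_3)) all reduce to 0 modulo the current basis, so we have a Gröbner basis.
Inter-reduce: drop elements whose leading term is divisible by another's, tail-reduce, and make monic.
Reduced Gröbner basis: {x + y**2 - 3, y**3 - 52/21*y**2 - 13/7*y + 10/3}.
Label its elements g_1 = x + y**2 - 3, g_2 = y**3 - 52/21*y**2 - 13/7*y + 10/3.

Reduce p = 5*x*y + 260/21*y**2 - 40/7*y - 50/3 modulo G:
  leading term x*y: subtract (5*y)·g_1 from 5*x*y + 260/21*y**2 - 40/7*y - 50/3 → -5*y**3 + 260/21*y**2 + 65/7*y - 50/3
  leading term y**3: subtract (-5)·g_2 from -5*y**3 + 260/21*y**2 + 65/7*y - 50/3 → 0
  normal form = 0.
Since the normal form is 0, p ∈ I.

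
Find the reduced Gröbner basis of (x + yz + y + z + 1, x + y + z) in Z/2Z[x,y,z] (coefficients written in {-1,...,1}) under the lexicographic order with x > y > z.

G = {x + y + z, yz + 1}

f_1 = x + yz + y + z + 1, LT = x.
f_2 = x + y + z, LT = x.

S(f_1,f_2): lcm = x. S = yz + 1.
  leading term yz: no divisor's leading term divides it; move yz to the remainder.
  leading term 1: no divisor's leading term divides it; move 1 to the remainder.
  remainder yz + 1 ≠ 0; add g_3 = yz + 1 to the basis.

S(f_1,g_3): leading monomials are coprime, so the S-polynomial reduces to 0 (Buchberger's first criterion).
S(f_2,g_3): leading monomials are coprime, so the S-polynomial reduces to 0 (Buchberger's first criterion).
Every S-polynomial of the final basis reduces to 0, so we have a Gröbner basis.
Inter-reduce: drop elements whose leading term is divisible by another's, tail-reduce, and make monic.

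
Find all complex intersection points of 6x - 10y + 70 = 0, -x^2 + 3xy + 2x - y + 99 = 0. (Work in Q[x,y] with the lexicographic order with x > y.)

{(-23, -34/5), (-5, 4)}

Compute a lex Gröbner basis by Buchberger's algorithm.
f_1 = 6x - 10y + 70, LT = x.
f_2 = -x^2 + 3xy + 2x - y + 99, LT = x^2.

S(f_1,f_2): lcm = x^2. S = 4/3xy + 41/3x - y + 99.
  leading term xy: subtract (2/9y)·f_1 from 4/3xy + 41/3x - y + 99 → 41/3x + 20/9y^2 - 149/9y + 99
  leading term x: subtract (41/18)·f_1 from 41/3x + 20/9y^2 - 149/9y + 99 → 20/9y^2 + 56/9y - 544/9
  leading term y^2: no divisor's leading term divides it; move 20/9y^2 to the remainder.
  leading term y: no divisor's leading term divides it; move 56/9y to the remainder.
  leading term 1: no divisor's leading term divides it; move -544/9 to the remainder.
  remainder 20/9y^2 + 56/9y - 544/9 ≠ 0; add h_3 = 20/9y^2 + 56/9y - 544/9 to the basis.

The other S-polynomials (S(f_1,h_3), S(f_2,h_3)) all reduce to 0 modulo the current basis, so we have a Gröbner basis.
Inter-reduce: drop elements whose leading term is divisible by another's, tail-reduce, and make monic.
Reduced Gröbner basis: {x - 5/3y + 35/3, y^2 + 14/5y - 136/5}.

A lex Gröbner basis eliminates variables successively. Here y^2 + 14/5y - 136/5 depends only on y, with roots {-34/5, 4}; lifting each root through the earlier basis elements recovers the full solutions.
  y = -34/5: the earlier basis element becomes x + 23 = 0, giving x = -23 — point (-23, -34/5).
  y = 4: the earlier basis element becomes x + 5 = 0, giving x = -5 — point (-5, 4).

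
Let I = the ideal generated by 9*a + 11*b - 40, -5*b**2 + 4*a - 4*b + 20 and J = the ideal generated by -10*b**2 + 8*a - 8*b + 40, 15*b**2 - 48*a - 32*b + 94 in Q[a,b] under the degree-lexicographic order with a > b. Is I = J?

No, the ideals differ.

Two ideals are equal iff their reduced Gröbner bases coincide (the reduced basis is unique for a fixed ordering).
Buchberger on the first generating set:
f_1 = 9*a + 11*b - 40, LT = a.
f_2 = -5*b**2 + 4*a - 4*b + 20, LT = b**2.

The S-polynomials (S(f_1,f_2)) all reduce to 0 modulo the current basis, so we have a Gröbner basis.
Inter-reduce: drop elements whose leading term is divisible by another's, tail-reduce, and make monic.
Reduced Gröbner basis: {b**2 + 16/9*b - 68/9, a + 11/9*b - 40/9}.

Buchberger on the second generating set:
h_1 = -10*b**2 + 8*a - 8*b + 40, LT = b**2.
h_2 = 15*b**2 - 48*a - 32*b + 94, LT = b**2.

S(h_1,h_2): lcm = b**2. S = 12/5*a + 44/15*b - 154/15.
  reduce S modulo (h_1, h_2):
  remainder 12/5*a + 44/15*b - 154/15 ≠ 0; add k_3 = 12/5*a + 44/15*b - 154/15 to the basis.

The other S-polynomials (S(h_1,k_3), S(h_2,k_3)) all reduce to 0 modulo the current basis, so we have a Gröbner basis.
Inter-reduce: drop elements whose leading term is divisible by another's, tail-reduce, and make monic.
Reduced Gröbner basis: {b**2 + 16/9*b - 334/45, a + 11/9*b - 77/18}.

These differ, so the ideals are not equal.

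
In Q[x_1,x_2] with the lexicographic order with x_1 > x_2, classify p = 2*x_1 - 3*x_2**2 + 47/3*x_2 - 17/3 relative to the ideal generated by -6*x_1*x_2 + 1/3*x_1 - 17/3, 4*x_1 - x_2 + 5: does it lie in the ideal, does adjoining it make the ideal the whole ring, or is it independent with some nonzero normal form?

Adjoining 2*x_1 - 3*x_2**2 + 47/3*x_2 - 17/3 makes the ideal the whole ring: the system is inconsistent.

First compute the reduced Gröbner basis of I by Buchberger's algorithm.
f_1 = -6*x_1*x_2 + 1/3*x_1 - 17/3, LT = x_1*x_2.
f_2 = 4*x_1 - x_2 + 5, LT = x_1.

S(f_1,f_2): lcm = x_1*x_2. S = -1/18*x_1 + 1/4*x_2**2 - 5/4*x_2 + 17/18.
  leading term x_1: subtract (-1/72)·f_2 from -1/18*x_1 + 1/4*x_2**2 - 5/4*x_2 + 17/18 → 1/4*x_2**2 - 91/72*x_2 + 73/72
  leading term x_2**2: no divisor's leading term divides it; move 1/4*x_2**2 to the remainder.
  leading term x_2: no divisor's leading term divides it; move -91/72*x_2 to the remainder.
  leading term 1: no divisor's leading term divides it; move 73/72 to the remainder.
  remainder 1/4*x_2**2 - 91/72*x_2 + 73/72 ≠ 0; add h_3 = 1/4*x_2**2 - 91/72*x_2 + 73/72 to the basis.

S(f_1,h_3): lcm = x_1*x_2**2. S = 5*x_1*x_2 - 73/18*x_1 + 17/18*x_2.
  leading term x_1*x_2: subtract (-5/6)·f_1 from 5*x_1*x_2 - 73/18*x_1 + 17/18*x_2 → -34/9*x_1 + 17/18*x_2 - 85/18
  leading term x_1: subtract (-17/18)·f_2 from -34/9*x_1 + 17/18*x_2 - 85/18 → 0
  remainder 0.

S(f_2,h_3): leading monomials are coprime, so the S-polynomial reduces to 0 (Buchberger's first criterion).
Every S-polynomial of the final basis reduces to 0, so we have a Gröbner basis.
Inter-reduce: drop elements whose leading term is divisible by another's, tail-reduce, and make monic.
Reduced Gröbner basis: {x_1 - 1/4*x_2 + 5/4, x_2**2 - 91/18*x_2 + 73/18}.
Label its elements g_1 = x_1 - 1/4*x_2 + 5/4, g_2 = x_2**2 - 91/18*x_2 + 73/18.

Reduce p = 2*x_1 - 3*x_2**2 + 47/3*x_2 - 17/3 modulo G:
  leading term x_1: subtract (2)·g_1 from 2*x_1 - 3*x_2**2 + 47/3*x_2 - 17/3 → -3*x_2**2 + 97/6*x_2 - 49/6
  leading term x_2**2: subtract (-3)·g_2 from -3*x_2**2 + 97/6*x_2 - 49/6 → x_2 + 4
  leading term x_2: no divisor's leading term divides it; move x_2 to the remainder.
  leading term 1: no divisor's leading term divides it; move 4 to the remainder.
  normal form = x_2 + 4.
The normal form is nonzero, so p ∉ I. Since p minus its normal form lies in I, I + (p) = I + (r) where r = x_2 + 4; decide whether this ideal is the whole ring.
Run Buchberger on G together with r (pairs among the g_i already reduce to 0 since G is a Gröbner basis):
g_1 = x_1 - 1/4*x_2 + 5/4, LT = x_1.
g_2 = x_2**2 - 91/18*x_2 + 73/18, LT = x_2**2.
r = x_2 + 4, LT = x_2.

S(g_1,g_2): leading monomials are coprime, so the S-polynomial reduces to 0 (Buchberger's first criterion).
S(g_1,r): leading monomials are coprime, so the S-polynomial reduces to 0 (Buchberger's first criterion).
S(g_2,r): lcm = x_2**2. S = -163/18*x_2 + 73/18.
  leading term x_2: subtract (-163/18)·r from -163/18*x_2 + 73/18 → 725/18
  leading term 1: no divisor's leading term divides it; move 725/18 to the remainder.
  remainder 725/18 ≠ 0; add m_4 = 725/18 to the basis.

S(g_1,m_4): leading monomials are coprime, so the S-polynomial reduces to 0 (Buchberger's first criterion).
S(g_2,m_4): leading monomials are coprime, so the S-polynomial reduces to 0 (Buchberger's first criterion).
S(r,m_4): leading monomials are coprime, so the S-polynomial reduces to 0 (Buchberger's first criterion).
Every S-polynomial of the final basis reduces to 0, so we have a Gröbner basis.
Inter-reduce: drop elements whose leading term is divisible by another's, tail-reduce, and make monic.
Reduced Gröbner basis: {1}.
The reduced Gröbner basis of I + (p) is {1}: the ideal is the whole ring, so the enlarged system has no common solution — adjoining p is inconsistent.

Ideal membership is decidable via reduction modulo a Gröbner basis.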